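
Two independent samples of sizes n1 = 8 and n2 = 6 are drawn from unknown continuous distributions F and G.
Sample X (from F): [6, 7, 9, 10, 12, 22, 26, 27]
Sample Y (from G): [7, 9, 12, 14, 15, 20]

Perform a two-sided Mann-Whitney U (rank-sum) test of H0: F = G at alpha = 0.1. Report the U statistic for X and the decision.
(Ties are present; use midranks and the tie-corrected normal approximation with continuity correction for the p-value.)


Step 1: Combine and sort all 14 observations; assign midranks.
sorted (value, group): (6,X), (7,X), (7,Y), (9,X), (9,Y), (10,X), (12,X), (12,Y), (14,Y), (15,Y), (20,Y), (22,X), (26,X), (27,X)
ranks: 6->1, 7->2.5, 7->2.5, 9->4.5, 9->4.5, 10->6, 12->7.5, 12->7.5, 14->9, 15->10, 20->11, 22->12, 26->13, 27->14
Step 2: Rank sum for X: R1 = 1 + 2.5 + 4.5 + 6 + 7.5 + 12 + 13 + 14 = 60.5.
Step 3: U_X = R1 - n1(n1+1)/2 = 60.5 - 8*9/2 = 60.5 - 36 = 24.5.
       U_Y = n1*n2 - U_X = 48 - 24.5 = 23.5.
Step 4: Ties are present, so use the tie-corrected normal approximation (with continuity correction) for the p-value.
Step 5: p-value = 1.000000; compare to alpha = 0.1. fail to reject H0.

U_X = 24.5, p = 1.000000, fail to reject H0 at alpha = 0.1.


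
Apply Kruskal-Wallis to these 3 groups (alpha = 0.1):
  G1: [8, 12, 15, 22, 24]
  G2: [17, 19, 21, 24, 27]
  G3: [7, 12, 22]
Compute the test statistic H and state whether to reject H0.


Step 1: Combine all N = 13 observations and assign midranks.
sorted (value, group, rank): (7,G3,1), (8,G1,2), (12,G1,3.5), (12,G3,3.5), (15,G1,5), (17,G2,6), (19,G2,7), (21,G2,8), (22,G1,9.5), (22,G3,9.5), (24,G1,11.5), (24,G2,11.5), (27,G2,13)
Step 2: Sum ranks within each group.
R_1 = 31.5 (n_1 = 5)
R_2 = 45.5 (n_2 = 5)
R_3 = 14 (n_3 = 3)
Step 3: H = 12/(N(N+1)) * sum(R_i^2/n_i) - 3(N+1)
     = 12/(13*14) * (31.5^2/5 + 45.5^2/5 + 14^2/3) - 3*14
     = 0.065934 * 677.833 - 42
     = 2.692308.
Step 4: Ties present; correction factor C = 1 - 18/(13^3 - 13) = 0.991758. Corrected H = 2.692308 / 0.991758 = 2.714681.
Step 5: Under H0, H ~ chi^2(2); p-value = 0.257344.
Step 6: alpha = 0.1. fail to reject H0.

H = 2.7147, df = 2, p = 0.257344, fail to reject H0.


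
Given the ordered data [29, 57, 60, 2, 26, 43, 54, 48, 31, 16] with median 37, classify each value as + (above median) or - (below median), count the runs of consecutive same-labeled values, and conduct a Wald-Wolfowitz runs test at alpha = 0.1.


Step 1: Compute median = 37; label A = above, B = below.
Labels in order: BAABBAAABB  (n_A = 5, n_B = 5)
Step 2: Count runs R = 5.
Step 3: Under H0 (random ordering), E[R] = 2*n_A*n_B/(n_A+n_B) + 1 = 2*5*5/10 + 1 = 6.0000.
        Var[R] = 2*n_A*n_B*(2*n_A*n_B - n_A - n_B) / ((n_A+n_B)^2 * (n_A+n_B-1)) = 2000/900 = 2.2222.
        SD[R] = 1.4907.
Step 4: Continuity-corrected z = (R + 0.5 - E[R]) / SD[R] = (5 + 0.5 - 6.0000) / 1.4907 = -0.3354.
Step 5: Two-sided p-value via normal approximation = 2*(1 - Phi(|z|)) = 0.737316.
Step 6: alpha = 0.1. fail to reject H0.

R = 5, z = -0.3354, p = 0.737316, fail to reject H0.


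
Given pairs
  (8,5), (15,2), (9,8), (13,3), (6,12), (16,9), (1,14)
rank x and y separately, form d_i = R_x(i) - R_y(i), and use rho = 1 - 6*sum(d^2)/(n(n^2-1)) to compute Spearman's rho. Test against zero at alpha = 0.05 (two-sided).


Step 1: Rank x and y separately (midranks; no ties here).
rank(x): 8->3, 15->6, 9->4, 13->5, 6->2, 16->7, 1->1
rank(y): 5->3, 2->1, 8->4, 3->2, 12->6, 9->5, 14->7
Step 2: d_i = R_x(i) - R_y(i); compute d_i^2.
  (3-3)^2=0, (6-1)^2=25, (4-4)^2=0, (5-2)^2=9, (2-6)^2=16, (7-5)^2=4, (1-7)^2=36
sum(d^2) = 90.
Step 3: rho = 1 - 6*90 / (7*(7^2 - 1)) = 1 - 540/336 = -0.607143.
Step 4: Under H0, t = rho * sqrt((n-2)/(1-rho^2)) = -1.7086 ~ t(5).
Step 5: Two-sided p-value from the t-distribution with 5 df = 0.148231.
Step 6: alpha = 0.05. fail to reject H0.

rho = -0.6071, p = 0.148231, fail to reject H0 at alpha = 0.05.


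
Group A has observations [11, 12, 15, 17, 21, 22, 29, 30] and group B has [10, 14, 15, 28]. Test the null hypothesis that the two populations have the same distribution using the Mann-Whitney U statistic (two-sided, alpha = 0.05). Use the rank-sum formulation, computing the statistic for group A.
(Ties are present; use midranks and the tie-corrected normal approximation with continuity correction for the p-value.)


Step 1: Combine and sort all 12 observations; assign midranks.
sorted (value, group): (10,Y), (11,X), (12,X), (14,Y), (15,X), (15,Y), (17,X), (21,X), (22,X), (28,Y), (29,X), (30,X)
ranks: 10->1, 11->2, 12->3, 14->4, 15->5.5, 15->5.5, 17->7, 21->8, 22->9, 28->10, 29->11, 30->12
Step 2: Rank sum for X: R1 = 2 + 3 + 5.5 + 7 + 8 + 9 + 11 + 12 = 57.5.
Step 3: U_X = R1 - n1(n1+1)/2 = 57.5 - 8*9/2 = 57.5 - 36 = 21.5.
       U_Y = n1*n2 - U_X = 32 - 21.5 = 10.5.
Step 4: Ties are present, so use the tie-corrected normal approximation (with continuity correction) for the p-value.
Step 5: p-value = 0.394938; compare to alpha = 0.05. fail to reject H0.

U_X = 21.5, p = 0.394938, fail to reject H0 at alpha = 0.05.


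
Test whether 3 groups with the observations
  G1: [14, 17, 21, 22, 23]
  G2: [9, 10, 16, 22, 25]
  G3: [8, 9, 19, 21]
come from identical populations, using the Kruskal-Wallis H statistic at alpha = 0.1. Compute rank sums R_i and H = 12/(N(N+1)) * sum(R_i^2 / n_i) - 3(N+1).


Step 1: Combine all N = 14 observations and assign midranks.
sorted (value, group, rank): (8,G3,1), (9,G2,2.5), (9,G3,2.5), (10,G2,4), (14,G1,5), (16,G2,6), (17,G1,7), (19,G3,8), (21,G1,9.5), (21,G3,9.5), (22,G1,11.5), (22,G2,11.5), (23,G1,13), (25,G2,14)
Step 2: Sum ranks within each group.
R_1 = 46 (n_1 = 5)
R_2 = 38 (n_2 = 5)
R_3 = 21 (n_3 = 4)
Step 3: H = 12/(N(N+1)) * sum(R_i^2/n_i) - 3(N+1)
     = 12/(14*15) * (46^2/5 + 38^2/5 + 21^2/4) - 3*15
     = 0.057143 * 822.25 - 45
     = 1.985714.
Step 4: Ties present; correction factor C = 1 - 18/(14^3 - 14) = 0.993407. Corrected H = 1.985714 / 0.993407 = 1.998894.
Step 5: Under H0, H ~ chi^2(2); p-value = 0.368083.
Step 6: alpha = 0.1. fail to reject H0.

H = 1.9989, df = 2, p = 0.368083, fail to reject H0.


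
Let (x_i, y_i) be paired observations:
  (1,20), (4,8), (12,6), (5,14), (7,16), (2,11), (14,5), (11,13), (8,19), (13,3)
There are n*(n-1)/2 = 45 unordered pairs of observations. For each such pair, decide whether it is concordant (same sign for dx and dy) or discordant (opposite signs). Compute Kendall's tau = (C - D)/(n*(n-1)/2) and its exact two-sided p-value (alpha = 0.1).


Step 1: Enumerate the 45 unordered pairs (i,j) with i<j and classify each by sign(x_j-x_i) * sign(y_j-y_i).
  (1,2):dx=+3,dy=-12->D; (1,3):dx=+11,dy=-14->D; (1,4):dx=+4,dy=-6->D; (1,5):dx=+6,dy=-4->D
  (1,6):dx=+1,dy=-9->D; (1,7):dx=+13,dy=-15->D; (1,8):dx=+10,dy=-7->D; (1,9):dx=+7,dy=-1->D
  (1,10):dx=+12,dy=-17->D; (2,3):dx=+8,dy=-2->D; (2,4):dx=+1,dy=+6->C; (2,5):dx=+3,dy=+8->C
  (2,6):dx=-2,dy=+3->D; (2,7):dx=+10,dy=-3->D; (2,8):dx=+7,dy=+5->C; (2,9):dx=+4,dy=+11->C
  (2,10):dx=+9,dy=-5->D; (3,4):dx=-7,dy=+8->D; (3,5):dx=-5,dy=+10->D; (3,6):dx=-10,dy=+5->D
  (3,7):dx=+2,dy=-1->D; (3,8):dx=-1,dy=+7->D; (3,9):dx=-4,dy=+13->D; (3,10):dx=+1,dy=-3->D
  (4,5):dx=+2,dy=+2->C; (4,6):dx=-3,dy=-3->C; (4,7):dx=+9,dy=-9->D; (4,8):dx=+6,dy=-1->D
  (4,9):dx=+3,dy=+5->C; (4,10):dx=+8,dy=-11->D; (5,6):dx=-5,dy=-5->C; (5,7):dx=+7,dy=-11->D
  (5,8):dx=+4,dy=-3->D; (5,9):dx=+1,dy=+3->C; (5,10):dx=+6,dy=-13->D; (6,7):dx=+12,dy=-6->D
  (6,8):dx=+9,dy=+2->C; (6,9):dx=+6,dy=+8->C; (6,10):dx=+11,dy=-8->D; (7,8):dx=-3,dy=+8->D
  (7,9):dx=-6,dy=+14->D; (7,10):dx=-1,dy=-2->C; (8,9):dx=-3,dy=+6->D; (8,10):dx=+2,dy=-10->D
  (9,10):dx=+5,dy=-16->D
Step 2: C = 12, D = 33, total pairs = 45.
Step 3: tau = (C - D)/(n(n-1)/2) = (12 - 33)/45 = -0.466667.
Step 4: Exact two-sided p-value (enumerate n! = 3628800 permutations of y under H0): p = 0.072550.
Step 5: alpha = 0.1. reject H0.

tau_b = -0.4667 (C=12, D=33), p = 0.072550, reject H0.


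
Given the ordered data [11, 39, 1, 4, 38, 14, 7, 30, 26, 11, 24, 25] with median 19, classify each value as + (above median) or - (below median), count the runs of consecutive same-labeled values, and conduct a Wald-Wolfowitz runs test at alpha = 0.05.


Step 1: Compute median = 19; label A = above, B = below.
Labels in order: BABBABBAABAA  (n_A = 6, n_B = 6)
Step 2: Count runs R = 8.
Step 3: Under H0 (random ordering), E[R] = 2*n_A*n_B/(n_A+n_B) + 1 = 2*6*6/12 + 1 = 7.0000.
        Var[R] = 2*n_A*n_B*(2*n_A*n_B - n_A - n_B) / ((n_A+n_B)^2 * (n_A+n_B-1)) = 4320/1584 = 2.7273.
        SD[R] = 1.6514.
Step 4: Continuity-corrected z = (R - 0.5 - E[R]) / SD[R] = (8 - 0.5 - 7.0000) / 1.6514 = 0.3028.
Step 5: Two-sided p-value via normal approximation = 2*(1 - Phi(|z|)) = 0.762069.
Step 6: alpha = 0.05. fail to reject H0.

R = 8, z = 0.3028, p = 0.762069, fail to reject H0.


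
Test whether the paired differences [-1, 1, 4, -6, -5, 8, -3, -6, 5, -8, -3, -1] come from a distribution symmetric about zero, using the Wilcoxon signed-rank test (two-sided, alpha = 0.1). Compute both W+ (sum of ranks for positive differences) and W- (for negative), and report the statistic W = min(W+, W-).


Step 1: Drop any zero differences (none here) and take |d_i|.
|d| = [1, 1, 4, 6, 5, 8, 3, 6, 5, 8, 3, 1]
Step 2: Midrank |d_i| (ties get averaged ranks).
ranks: |1|->2, |1|->2, |4|->6, |6|->9.5, |5|->7.5, |8|->11.5, |3|->4.5, |6|->9.5, |5|->7.5, |8|->11.5, |3|->4.5, |1|->2
Step 3: Attach original signs; sum ranks with positive sign and with negative sign.
W+ = 2 + 6 + 11.5 + 7.5 = 27
W- = 2 + 9.5 + 7.5 + 4.5 + 9.5 + 11.5 + 4.5 + 2 = 51
(Check: W+ + W- = 78 should equal n(n+1)/2 = 78.)
Step 4: Test statistic W = min(W+, W-) = 27.
Step 5: Ties in |d|, so use the tie-corrected normal approximation.
        E[W] = n(n+1)/4 = 12*13/4 = 39.
        Tie groups: |d|=1 (t=3), |d|=3 (t=2), |d|=5 (t=2), |d|=6 (t=2), |d|=8 (t=2); sum(t^3 - t) = 48.
        Var[W] = n(n+1)(2n+1)/24 - sum(t^3-t)/48 = 3900/24 - 48/48 = 161.5.
        z = (W - E[W]) / sqrt(Var[W]) = (27 - 39) / 12.7083 = -0.9443.
        Two-sided p = 2*Phi(z) = 0.345033.
Step 6: alpha = 0.1. fail to reject H0.

W+ = 27, W- = 51, W = min = 27, p = 0.345033, fail to reject H0.


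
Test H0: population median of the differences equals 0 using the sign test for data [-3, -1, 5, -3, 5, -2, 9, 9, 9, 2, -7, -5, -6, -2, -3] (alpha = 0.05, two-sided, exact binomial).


Step 1: Discard zero differences. Original n = 15; n_eff = number of nonzero differences = 15.
Nonzero differences (with sign): -3, -1, +5, -3, +5, -2, +9, +9, +9, +2, -7, -5, -6, -2, -3
Step 2: Count signs: positive = 6, negative = 9.
Step 3: Under H0: P(positive) = 0.5, so the number of positives S ~ Bin(15, 0.5).
Step 4: Two-sided exact p-value = sum of Bin(15,0.5) probabilities at or below the observed probability = 0.607239.
Step 5: alpha = 0.05. fail to reject H0.

n_eff = 15, pos = 6, neg = 9, p = 0.607239, fail to reject H0.


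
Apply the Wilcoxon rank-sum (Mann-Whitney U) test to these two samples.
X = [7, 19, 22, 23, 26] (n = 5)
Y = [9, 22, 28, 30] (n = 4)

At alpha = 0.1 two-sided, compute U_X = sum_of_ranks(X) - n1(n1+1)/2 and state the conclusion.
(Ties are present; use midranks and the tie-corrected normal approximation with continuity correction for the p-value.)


Step 1: Combine and sort all 9 observations; assign midranks.
sorted (value, group): (7,X), (9,Y), (19,X), (22,X), (22,Y), (23,X), (26,X), (28,Y), (30,Y)
ranks: 7->1, 9->2, 19->3, 22->4.5, 22->4.5, 23->6, 26->7, 28->8, 30->9
Step 2: Rank sum for X: R1 = 1 + 3 + 4.5 + 6 + 7 = 21.5.
Step 3: U_X = R1 - n1(n1+1)/2 = 21.5 - 5*6/2 = 21.5 - 15 = 6.5.
       U_Y = n1*n2 - U_X = 20 - 6.5 = 13.5.
Step 4: Ties are present, so use the tie-corrected normal approximation (with continuity correction) for the p-value.
Step 5: p-value = 0.460558; compare to alpha = 0.1. fail to reject H0.

U_X = 6.5, p = 0.460558, fail to reject H0 at alpha = 0.1.


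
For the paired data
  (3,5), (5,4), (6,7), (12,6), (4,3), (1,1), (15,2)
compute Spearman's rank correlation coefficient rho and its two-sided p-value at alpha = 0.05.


Step 1: Rank x and y separately (midranks; no ties here).
rank(x): 3->2, 5->4, 6->5, 12->6, 4->3, 1->1, 15->7
rank(y): 5->5, 4->4, 7->7, 6->6, 3->3, 1->1, 2->2
Step 2: d_i = R_x(i) - R_y(i); compute d_i^2.
  (2-5)^2=9, (4-4)^2=0, (5-7)^2=4, (6-6)^2=0, (3-3)^2=0, (1-1)^2=0, (7-2)^2=25
sum(d^2) = 38.
Step 3: rho = 1 - 6*38 / (7*(7^2 - 1)) = 1 - 228/336 = 0.321429.
Step 4: Under H0, t = rho * sqrt((n-2)/(1-rho^2)) = 0.7590 ~ t(5).
Step 5: Two-sided p-value from the t-distribution with 5 df = 0.482072.
Step 6: alpha = 0.05. fail to reject H0.

rho = 0.3214, p = 0.482072, fail to reject H0 at alpha = 0.05.


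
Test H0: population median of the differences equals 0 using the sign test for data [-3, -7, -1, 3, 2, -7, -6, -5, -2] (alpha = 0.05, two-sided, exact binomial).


Step 1: Discard zero differences. Original n = 9; n_eff = number of nonzero differences = 9.
Nonzero differences (with sign): -3, -7, -1, +3, +2, -7, -6, -5, -2
Step 2: Count signs: positive = 2, negative = 7.
Step 3: Under H0: P(positive) = 0.5, so the number of positives S ~ Bin(9, 0.5).
Step 4: Two-sided exact p-value = sum of Bin(9,0.5) probabilities at or below the observed probability = 0.179688.
Step 5: alpha = 0.05. fail to reject H0.

n_eff = 9, pos = 2, neg = 7, p = 0.179688, fail to reject H0.


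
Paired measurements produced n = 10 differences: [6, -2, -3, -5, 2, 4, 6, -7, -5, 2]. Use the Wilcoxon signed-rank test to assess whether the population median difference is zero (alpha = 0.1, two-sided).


Step 1: Drop any zero differences (none here) and take |d_i|.
|d| = [6, 2, 3, 5, 2, 4, 6, 7, 5, 2]
Step 2: Midrank |d_i| (ties get averaged ranks).
ranks: |6|->8.5, |2|->2, |3|->4, |5|->6.5, |2|->2, |4|->5, |6|->8.5, |7|->10, |5|->6.5, |2|->2
Step 3: Attach original signs; sum ranks with positive sign and with negative sign.
W+ = 8.5 + 2 + 5 + 8.5 + 2 = 26
W- = 2 + 4 + 6.5 + 10 + 6.5 = 29
(Check: W+ + W- = 55 should equal n(n+1)/2 = 55.)
Step 4: Test statistic W = min(W+, W-) = 26.
Step 5: Ties in |d|, so use the tie-corrected normal approximation.
        E[W] = n(n+1)/4 = 10*11/4 = 27.5.
        Tie groups: |d|=2 (t=3), |d|=5 (t=2), |d|=6 (t=2); sum(t^3 - t) = 36.
        Var[W] = n(n+1)(2n+1)/24 - sum(t^3-t)/48 = 2310/24 - 36/48 = 95.5.
        z = (W - E[W]) / sqrt(Var[W]) = (26 - 27.5) / 9.7724 = -0.1535.
        Two-sided p = 2*Phi(z) = 0.878009.
Step 6: alpha = 0.1. fail to reject H0.

W+ = 26, W- = 29, W = min = 26, p = 0.878009, fail to reject H0.


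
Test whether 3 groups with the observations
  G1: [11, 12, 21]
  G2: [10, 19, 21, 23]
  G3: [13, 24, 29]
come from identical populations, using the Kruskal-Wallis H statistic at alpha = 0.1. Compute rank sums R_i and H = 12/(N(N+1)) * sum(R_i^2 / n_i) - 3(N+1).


Step 1: Combine all N = 10 observations and assign midranks.
sorted (value, group, rank): (10,G2,1), (11,G1,2), (12,G1,3), (13,G3,4), (19,G2,5), (21,G1,6.5), (21,G2,6.5), (23,G2,8), (24,G3,9), (29,G3,10)
Step 2: Sum ranks within each group.
R_1 = 11.5 (n_1 = 3)
R_2 = 20.5 (n_2 = 4)
R_3 = 23 (n_3 = 3)
Step 3: H = 12/(N(N+1)) * sum(R_i^2/n_i) - 3(N+1)
     = 12/(10*11) * (11.5^2/3 + 20.5^2/4 + 23^2/3) - 3*11
     = 0.109091 * 325.479 - 33
     = 2.506818.
Step 4: Ties present; correction factor C = 1 - 6/(10^3 - 10) = 0.993939. Corrected H = 2.506818 / 0.993939 = 2.522104.
Step 5: Under H0, H ~ chi^2(2); p-value = 0.283356.
Step 6: alpha = 0.1. fail to reject H0.

H = 2.5221, df = 2, p = 0.283356, fail to reject H0.


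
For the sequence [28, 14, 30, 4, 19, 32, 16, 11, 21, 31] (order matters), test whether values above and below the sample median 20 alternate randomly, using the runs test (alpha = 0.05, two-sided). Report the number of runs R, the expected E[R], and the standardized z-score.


Step 1: Compute median = 20; label A = above, B = below.
Labels in order: ABABBABBAA  (n_A = 5, n_B = 5)
Step 2: Count runs R = 7.
Step 3: Under H0 (random ordering), E[R] = 2*n_A*n_B/(n_A+n_B) + 1 = 2*5*5/10 + 1 = 6.0000.
        Var[R] = 2*n_A*n_B*(2*n_A*n_B - n_A - n_B) / ((n_A+n_B)^2 * (n_A+n_B-1)) = 2000/900 = 2.2222.
        SD[R] = 1.4907.
Step 4: Continuity-corrected z = (R - 0.5 - E[R]) / SD[R] = (7 - 0.5 - 6.0000) / 1.4907 = 0.3354.
Step 5: Two-sided p-value via normal approximation = 2*(1 - Phi(|z|)) = 0.737316.
Step 6: alpha = 0.05. fail to reject H0.

R = 7, z = 0.3354, p = 0.737316, fail to reject H0.


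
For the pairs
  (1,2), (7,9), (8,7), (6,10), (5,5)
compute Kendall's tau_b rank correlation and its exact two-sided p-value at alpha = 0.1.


Step 1: Enumerate the 10 unordered pairs (i,j) with i<j and classify each by sign(x_j-x_i) * sign(y_j-y_i).
  (1,2):dx=+6,dy=+7->C; (1,3):dx=+7,dy=+5->C; (1,4):dx=+5,dy=+8->C; (1,5):dx=+4,dy=+3->C
  (2,3):dx=+1,dy=-2->D; (2,4):dx=-1,dy=+1->D; (2,5):dx=-2,dy=-4->C; (3,4):dx=-2,dy=+3->D
  (3,5):dx=-3,dy=-2->C; (4,5):dx=-1,dy=-5->C
Step 2: C = 7, D = 3, total pairs = 10.
Step 3: tau = (C - D)/(n(n-1)/2) = (7 - 3)/10 = 0.400000.
Step 4: Exact two-sided p-value (enumerate n! = 120 permutations of y under H0): p = 0.483333.
Step 5: alpha = 0.1. fail to reject H0.

tau_b = 0.4000 (C=7, D=3), p = 0.483333, fail to reject H0.


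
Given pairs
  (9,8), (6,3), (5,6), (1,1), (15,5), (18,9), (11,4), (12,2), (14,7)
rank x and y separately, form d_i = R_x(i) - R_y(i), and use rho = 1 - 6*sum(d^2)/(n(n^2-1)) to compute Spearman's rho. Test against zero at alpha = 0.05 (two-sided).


Step 1: Rank x and y separately (midranks; no ties here).
rank(x): 9->4, 6->3, 5->2, 1->1, 15->8, 18->9, 11->5, 12->6, 14->7
rank(y): 8->8, 3->3, 6->6, 1->1, 5->5, 9->9, 4->4, 2->2, 7->7
Step 2: d_i = R_x(i) - R_y(i); compute d_i^2.
  (4-8)^2=16, (3-3)^2=0, (2-6)^2=16, (1-1)^2=0, (8-5)^2=9, (9-9)^2=0, (5-4)^2=1, (6-2)^2=16, (7-7)^2=0
sum(d^2) = 58.
Step 3: rho = 1 - 6*58 / (9*(9^2 - 1)) = 1 - 348/720 = 0.516667.
Step 4: Under H0, t = rho * sqrt((n-2)/(1-rho^2)) = 1.5966 ~ t(7).
Step 5: Two-sided p-value from the t-distribution with 7 df = 0.154390.
Step 6: alpha = 0.05. fail to reject H0.

rho = 0.5167, p = 0.154390, fail to reject H0 at alpha = 0.05.


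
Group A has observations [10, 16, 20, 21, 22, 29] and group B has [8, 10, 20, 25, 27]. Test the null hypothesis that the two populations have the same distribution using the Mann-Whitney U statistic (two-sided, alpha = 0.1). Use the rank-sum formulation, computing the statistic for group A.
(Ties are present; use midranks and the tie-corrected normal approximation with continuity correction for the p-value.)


Step 1: Combine and sort all 11 observations; assign midranks.
sorted (value, group): (8,Y), (10,X), (10,Y), (16,X), (20,X), (20,Y), (21,X), (22,X), (25,Y), (27,Y), (29,X)
ranks: 8->1, 10->2.5, 10->2.5, 16->4, 20->5.5, 20->5.5, 21->7, 22->8, 25->9, 27->10, 29->11
Step 2: Rank sum for X: R1 = 2.5 + 4 + 5.5 + 7 + 8 + 11 = 38.
Step 3: U_X = R1 - n1(n1+1)/2 = 38 - 6*7/2 = 38 - 21 = 17.
       U_Y = n1*n2 - U_X = 30 - 17 = 13.
Step 4: Ties are present, so use the tie-corrected normal approximation (with continuity correction) for the p-value.
Step 5: p-value = 0.783228; compare to alpha = 0.1. fail to reject H0.

U_X = 17, p = 0.783228, fail to reject H0 at alpha = 0.1.


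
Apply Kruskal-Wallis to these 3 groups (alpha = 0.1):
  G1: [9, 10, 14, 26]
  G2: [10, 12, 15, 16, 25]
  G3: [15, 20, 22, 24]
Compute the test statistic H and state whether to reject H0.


Step 1: Combine all N = 13 observations and assign midranks.
sorted (value, group, rank): (9,G1,1), (10,G1,2.5), (10,G2,2.5), (12,G2,4), (14,G1,5), (15,G2,6.5), (15,G3,6.5), (16,G2,8), (20,G3,9), (22,G3,10), (24,G3,11), (25,G2,12), (26,G1,13)
Step 2: Sum ranks within each group.
R_1 = 21.5 (n_1 = 4)
R_2 = 33 (n_2 = 5)
R_3 = 36.5 (n_3 = 4)
Step 3: H = 12/(N(N+1)) * sum(R_i^2/n_i) - 3(N+1)
     = 12/(13*14) * (21.5^2/4 + 33^2/5 + 36.5^2/4) - 3*14
     = 0.065934 * 666.425 - 42
     = 1.940110.
Step 4: Ties present; correction factor C = 1 - 12/(13^3 - 13) = 0.994505. Corrected H = 1.940110 / 0.994505 = 1.950829.
Step 5: Under H0, H ~ chi^2(2); p-value = 0.377036.
Step 6: alpha = 0.1. fail to reject H0.

H = 1.9508, df = 2, p = 0.377036, fail to reject H0.


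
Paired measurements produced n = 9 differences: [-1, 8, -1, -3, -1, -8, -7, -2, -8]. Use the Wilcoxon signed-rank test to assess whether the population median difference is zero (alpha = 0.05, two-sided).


Step 1: Drop any zero differences (none here) and take |d_i|.
|d| = [1, 8, 1, 3, 1, 8, 7, 2, 8]
Step 2: Midrank |d_i| (ties get averaged ranks).
ranks: |1|->2, |8|->8, |1|->2, |3|->5, |1|->2, |8|->8, |7|->6, |2|->4, |8|->8
Step 3: Attach original signs; sum ranks with positive sign and with negative sign.
W+ = 8 = 8
W- = 2 + 2 + 5 + 2 + 8 + 6 + 4 + 8 = 37
(Check: W+ + W- = 45 should equal n(n+1)/2 = 45.)
Step 4: Test statistic W = min(W+, W-) = 8.
Step 5: Ties in |d|, so use the tie-corrected normal approximation.
        E[W] = n(n+1)/4 = 9*10/4 = 22.5.
        Tie groups: |d|=1 (t=3), |d|=8 (t=3); sum(t^3 - t) = 48.
        Var[W] = n(n+1)(2n+1)/24 - sum(t^3-t)/48 = 1710/24 - 48/48 = 70.25.
        z = (W - E[W]) / sqrt(Var[W]) = (8 - 22.5) / 8.3815 = -1.7300.
        Two-sided p = 2*Phi(z) = 0.083631.
Step 6: alpha = 0.05. fail to reject H0.

W+ = 8, W- = 37, W = min = 8, p = 0.083631, fail to reject H0.


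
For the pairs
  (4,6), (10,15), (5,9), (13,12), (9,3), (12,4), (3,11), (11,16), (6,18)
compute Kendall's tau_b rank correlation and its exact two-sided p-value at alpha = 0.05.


Step 1: Enumerate the 36 unordered pairs (i,j) with i<j and classify each by sign(x_j-x_i) * sign(y_j-y_i).
  (1,2):dx=+6,dy=+9->C; (1,3):dx=+1,dy=+3->C; (1,4):dx=+9,dy=+6->C; (1,5):dx=+5,dy=-3->D
  (1,6):dx=+8,dy=-2->D; (1,7):dx=-1,dy=+5->D; (1,8):dx=+7,dy=+10->C; (1,9):dx=+2,dy=+12->C
  (2,3):dx=-5,dy=-6->C; (2,4):dx=+3,dy=-3->D; (2,5):dx=-1,dy=-12->C; (2,6):dx=+2,dy=-11->D
  (2,7):dx=-7,dy=-4->C; (2,8):dx=+1,dy=+1->C; (2,9):dx=-4,dy=+3->D; (3,4):dx=+8,dy=+3->C
  (3,5):dx=+4,dy=-6->D; (3,6):dx=+7,dy=-5->D; (3,7):dx=-2,dy=+2->D; (3,8):dx=+6,dy=+7->C
  (3,9):dx=+1,dy=+9->C; (4,5):dx=-4,dy=-9->C; (4,6):dx=-1,dy=-8->C; (4,7):dx=-10,dy=-1->C
  (4,8):dx=-2,dy=+4->D; (4,9):dx=-7,dy=+6->D; (5,6):dx=+3,dy=+1->C; (5,7):dx=-6,dy=+8->D
  (5,8):dx=+2,dy=+13->C; (5,9):dx=-3,dy=+15->D; (6,7):dx=-9,dy=+7->D; (6,8):dx=-1,dy=+12->D
  (6,9):dx=-6,dy=+14->D; (7,8):dx=+8,dy=+5->C; (7,9):dx=+3,dy=+7->C; (8,9):dx=-5,dy=+2->D
Step 2: C = 19, D = 17, total pairs = 36.
Step 3: tau = (C - D)/(n(n-1)/2) = (19 - 17)/36 = 0.055556.
Step 4: Exact two-sided p-value (enumerate n! = 362880 permutations of y under H0): p = 0.919455.
Step 5: alpha = 0.05. fail to reject H0.

tau_b = 0.0556 (C=19, D=17), p = 0.919455, fail to reject H0.


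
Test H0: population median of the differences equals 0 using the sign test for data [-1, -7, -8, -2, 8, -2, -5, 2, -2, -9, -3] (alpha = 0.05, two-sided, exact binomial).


Step 1: Discard zero differences. Original n = 11; n_eff = number of nonzero differences = 11.
Nonzero differences (with sign): -1, -7, -8, -2, +8, -2, -5, +2, -2, -9, -3
Step 2: Count signs: positive = 2, negative = 9.
Step 3: Under H0: P(positive) = 0.5, so the number of positives S ~ Bin(11, 0.5).
Step 4: Two-sided exact p-value = sum of Bin(11,0.5) probabilities at or below the observed probability = 0.065430.
Step 5: alpha = 0.05. fail to reject H0.

n_eff = 11, pos = 2, neg = 9, p = 0.065430, fail to reject H0.


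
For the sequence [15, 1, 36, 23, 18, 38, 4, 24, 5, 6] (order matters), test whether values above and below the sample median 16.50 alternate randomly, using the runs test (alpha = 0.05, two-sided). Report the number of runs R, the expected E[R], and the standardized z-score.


Step 1: Compute median = 16.50; label A = above, B = below.
Labels in order: BBAAAABABB  (n_A = 5, n_B = 5)
Step 2: Count runs R = 5.
Step 3: Under H0 (random ordering), E[R] = 2*n_A*n_B/(n_A+n_B) + 1 = 2*5*5/10 + 1 = 6.0000.
        Var[R] = 2*n_A*n_B*(2*n_A*n_B - n_A - n_B) / ((n_A+n_B)^2 * (n_A+n_B-1)) = 2000/900 = 2.2222.
        SD[R] = 1.4907.
Step 4: Continuity-corrected z = (R + 0.5 - E[R]) / SD[R] = (5 + 0.5 - 6.0000) / 1.4907 = -0.3354.
Step 5: Two-sided p-value via normal approximation = 2*(1 - Phi(|z|)) = 0.737316.
Step 6: alpha = 0.05. fail to reject H0.

R = 5, z = -0.3354, p = 0.737316, fail to reject H0.


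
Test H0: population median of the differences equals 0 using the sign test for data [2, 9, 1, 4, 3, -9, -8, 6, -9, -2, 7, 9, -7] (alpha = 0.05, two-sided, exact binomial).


Step 1: Discard zero differences. Original n = 13; n_eff = number of nonzero differences = 13.
Nonzero differences (with sign): +2, +9, +1, +4, +3, -9, -8, +6, -9, -2, +7, +9, -7
Step 2: Count signs: positive = 8, negative = 5.
Step 3: Under H0: P(positive) = 0.5, so the number of positives S ~ Bin(13, 0.5).
Step 4: Two-sided exact p-value = sum of Bin(13,0.5) probabilities at or below the observed probability = 0.581055.
Step 5: alpha = 0.05. fail to reject H0.

n_eff = 13, pos = 8, neg = 5, p = 0.581055, fail to reject H0.


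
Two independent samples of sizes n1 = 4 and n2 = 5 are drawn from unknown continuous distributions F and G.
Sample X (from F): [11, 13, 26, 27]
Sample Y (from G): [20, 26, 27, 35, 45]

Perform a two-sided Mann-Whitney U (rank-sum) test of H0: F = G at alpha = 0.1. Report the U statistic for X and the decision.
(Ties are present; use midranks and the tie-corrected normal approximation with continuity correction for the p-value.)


Step 1: Combine and sort all 9 observations; assign midranks.
sorted (value, group): (11,X), (13,X), (20,Y), (26,X), (26,Y), (27,X), (27,Y), (35,Y), (45,Y)
ranks: 11->1, 13->2, 20->3, 26->4.5, 26->4.5, 27->6.5, 27->6.5, 35->8, 45->9
Step 2: Rank sum for X: R1 = 1 + 2 + 4.5 + 6.5 = 14.
Step 3: U_X = R1 - n1(n1+1)/2 = 14 - 4*5/2 = 14 - 10 = 4.
       U_Y = n1*n2 - U_X = 20 - 4 = 16.
Step 4: Ties are present, so use the tie-corrected normal approximation (with continuity correction) for the p-value.
Step 5: p-value = 0.174277; compare to alpha = 0.1. fail to reject H0.

U_X = 4, p = 0.174277, fail to reject H0 at alpha = 0.1.


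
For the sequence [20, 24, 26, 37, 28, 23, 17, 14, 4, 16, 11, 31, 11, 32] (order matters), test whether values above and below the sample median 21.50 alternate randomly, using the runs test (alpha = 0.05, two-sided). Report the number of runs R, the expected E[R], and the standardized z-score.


Step 1: Compute median = 21.50; label A = above, B = below.
Labels in order: BAAAAABBBBBABA  (n_A = 7, n_B = 7)
Step 2: Count runs R = 6.
Step 3: Under H0 (random ordering), E[R] = 2*n_A*n_B/(n_A+n_B) + 1 = 2*7*7/14 + 1 = 8.0000.
        Var[R] = 2*n_A*n_B*(2*n_A*n_B - n_A - n_B) / ((n_A+n_B)^2 * (n_A+n_B-1)) = 8232/2548 = 3.2308.
        SD[R] = 1.7974.
Step 4: Continuity-corrected z = (R + 0.5 - E[R]) / SD[R] = (6 + 0.5 - 8.0000) / 1.7974 = -0.8345.
Step 5: Two-sided p-value via normal approximation = 2*(1 - Phi(|z|)) = 0.403986.
Step 6: alpha = 0.05. fail to reject H0.

R = 6, z = -0.8345, p = 0.403986, fail to reject H0.


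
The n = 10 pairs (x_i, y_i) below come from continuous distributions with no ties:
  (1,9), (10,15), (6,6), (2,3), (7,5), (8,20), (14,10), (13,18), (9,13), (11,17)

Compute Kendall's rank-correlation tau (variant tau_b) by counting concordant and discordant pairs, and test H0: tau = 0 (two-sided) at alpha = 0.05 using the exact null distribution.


Step 1: Enumerate the 45 unordered pairs (i,j) with i<j and classify each by sign(x_j-x_i) * sign(y_j-y_i).
  (1,2):dx=+9,dy=+6->C; (1,3):dx=+5,dy=-3->D; (1,4):dx=+1,dy=-6->D; (1,5):dx=+6,dy=-4->D
  (1,6):dx=+7,dy=+11->C; (1,7):dx=+13,dy=+1->C; (1,8):dx=+12,dy=+9->C; (1,9):dx=+8,dy=+4->C
  (1,10):dx=+10,dy=+8->C; (2,3):dx=-4,dy=-9->C; (2,4):dx=-8,dy=-12->C; (2,5):dx=-3,dy=-10->C
  (2,6):dx=-2,dy=+5->D; (2,7):dx=+4,dy=-5->D; (2,8):dx=+3,dy=+3->C; (2,9):dx=-1,dy=-2->C
  (2,10):dx=+1,dy=+2->C; (3,4):dx=-4,dy=-3->C; (3,5):dx=+1,dy=-1->D; (3,6):dx=+2,dy=+14->C
  (3,7):dx=+8,dy=+4->C; (3,8):dx=+7,dy=+12->C; (3,9):dx=+3,dy=+7->C; (3,10):dx=+5,dy=+11->C
  (4,5):dx=+5,dy=+2->C; (4,6):dx=+6,dy=+17->C; (4,7):dx=+12,dy=+7->C; (4,8):dx=+11,dy=+15->C
  (4,9):dx=+7,dy=+10->C; (4,10):dx=+9,dy=+14->C; (5,6):dx=+1,dy=+15->C; (5,7):dx=+7,dy=+5->C
  (5,8):dx=+6,dy=+13->C; (5,9):dx=+2,dy=+8->C; (5,10):dx=+4,dy=+12->C; (6,7):dx=+6,dy=-10->D
  (6,8):dx=+5,dy=-2->D; (6,9):dx=+1,dy=-7->D; (6,10):dx=+3,dy=-3->D; (7,8):dx=-1,dy=+8->D
  (7,9):dx=-5,dy=+3->D; (7,10):dx=-3,dy=+7->D; (8,9):dx=-4,dy=-5->C; (8,10):dx=-2,dy=-1->C
  (9,10):dx=+2,dy=+4->C
Step 2: C = 32, D = 13, total pairs = 45.
Step 3: tau = (C - D)/(n(n-1)/2) = (32 - 13)/45 = 0.422222.
Step 4: Exact two-sided p-value (enumerate n! = 3628800 permutations of y under H0): p = 0.108313.
Step 5: alpha = 0.05. fail to reject H0.

tau_b = 0.4222 (C=32, D=13), p = 0.108313, fail to reject H0.


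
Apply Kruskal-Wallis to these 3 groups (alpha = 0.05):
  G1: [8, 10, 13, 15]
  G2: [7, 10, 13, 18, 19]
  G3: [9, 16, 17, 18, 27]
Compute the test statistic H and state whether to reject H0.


Step 1: Combine all N = 14 observations and assign midranks.
sorted (value, group, rank): (7,G2,1), (8,G1,2), (9,G3,3), (10,G1,4.5), (10,G2,4.5), (13,G1,6.5), (13,G2,6.5), (15,G1,8), (16,G3,9), (17,G3,10), (18,G2,11.5), (18,G3,11.5), (19,G2,13), (27,G3,14)
Step 2: Sum ranks within each group.
R_1 = 21 (n_1 = 4)
R_2 = 36.5 (n_2 = 5)
R_3 = 47.5 (n_3 = 5)
Step 3: H = 12/(N(N+1)) * sum(R_i^2/n_i) - 3(N+1)
     = 12/(14*15) * (21^2/4 + 36.5^2/5 + 47.5^2/5) - 3*15
     = 0.057143 * 827.95 - 45
     = 2.311429.
Step 4: Ties present; correction factor C = 1 - 18/(14^3 - 14) = 0.993407. Corrected H = 2.311429 / 0.993407 = 2.326770.
Step 5: Under H0, H ~ chi^2(2); p-value = 0.312427.
Step 6: alpha = 0.05. fail to reject H0.

H = 2.3268, df = 2, p = 0.312427, fail to reject H0.


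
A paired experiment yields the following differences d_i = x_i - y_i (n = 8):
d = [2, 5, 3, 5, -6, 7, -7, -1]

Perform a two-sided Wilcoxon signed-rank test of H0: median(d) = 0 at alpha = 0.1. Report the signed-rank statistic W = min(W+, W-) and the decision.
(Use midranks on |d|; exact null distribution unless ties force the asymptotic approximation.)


Step 1: Drop any zero differences (none here) and take |d_i|.
|d| = [2, 5, 3, 5, 6, 7, 7, 1]
Step 2: Midrank |d_i| (ties get averaged ranks).
ranks: |2|->2, |5|->4.5, |3|->3, |5|->4.5, |6|->6, |7|->7.5, |7|->7.5, |1|->1
Step 3: Attach original signs; sum ranks with positive sign and with negative sign.
W+ = 2 + 4.5 + 3 + 4.5 + 7.5 = 21.5
W- = 6 + 7.5 + 1 = 14.5
(Check: W+ + W- = 36 should equal n(n+1)/2 = 36.)
Step 4: Test statistic W = min(W+, W-) = 14.5.
Step 5: Ties in |d|, so use the tie-corrected normal approximation.
        E[W] = n(n+1)/4 = 8*9/4 = 18.
        Tie groups: |d|=5 (t=2), |d|=7 (t=2); sum(t^3 - t) = 12.
        Var[W] = n(n+1)(2n+1)/24 - sum(t^3-t)/48 = 1224/24 - 12/48 = 50.75.
        z = (W - E[W]) / sqrt(Var[W]) = (14.5 - 18) / 7.1239 = -0.4913.
        Two-sided p = 2*Phi(z) = 0.623212.
Step 6: alpha = 0.1. fail to reject H0.

W+ = 21.5, W- = 14.5, W = min = 14.5, p = 0.623212, fail to reject H0.


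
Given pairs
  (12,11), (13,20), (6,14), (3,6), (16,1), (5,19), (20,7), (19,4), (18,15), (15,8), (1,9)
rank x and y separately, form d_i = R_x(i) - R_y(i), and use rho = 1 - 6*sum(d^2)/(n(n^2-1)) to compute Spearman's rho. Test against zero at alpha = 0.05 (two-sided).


Step 1: Rank x and y separately (midranks; no ties here).
rank(x): 12->5, 13->6, 6->4, 3->2, 16->8, 5->3, 20->11, 19->10, 18->9, 15->7, 1->1
rank(y): 11->7, 20->11, 14->8, 6->3, 1->1, 19->10, 7->4, 4->2, 15->9, 8->5, 9->6
Step 2: d_i = R_x(i) - R_y(i); compute d_i^2.
  (5-7)^2=4, (6-11)^2=25, (4-8)^2=16, (2-3)^2=1, (8-1)^2=49, (3-10)^2=49, (11-4)^2=49, (10-2)^2=64, (9-9)^2=0, (7-5)^2=4, (1-6)^2=25
sum(d^2) = 286.
Step 3: rho = 1 - 6*286 / (11*(11^2 - 1)) = 1 - 1716/1320 = -0.300000.
Step 4: Under H0, t = rho * sqrt((n-2)/(1-rho^2)) = -0.9435 ~ t(9).
Step 5: Two-sided p-value from the t-distribution with 9 df = 0.370083.
Step 6: alpha = 0.05. fail to reject H0.

rho = -0.3000, p = 0.370083, fail to reject H0 at alpha = 0.05.


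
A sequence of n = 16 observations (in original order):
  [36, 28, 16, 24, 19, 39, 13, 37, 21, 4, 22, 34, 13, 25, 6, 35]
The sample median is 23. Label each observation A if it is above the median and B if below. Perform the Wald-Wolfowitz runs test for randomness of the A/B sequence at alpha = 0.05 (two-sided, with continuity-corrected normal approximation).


Step 1: Compute median = 23; label A = above, B = below.
Labels in order: AABABABABBBABABA  (n_A = 8, n_B = 8)
Step 2: Count runs R = 13.
Step 3: Under H0 (random ordering), E[R] = 2*n_A*n_B/(n_A+n_B) + 1 = 2*8*8/16 + 1 = 9.0000.
        Var[R] = 2*n_A*n_B*(2*n_A*n_B - n_A - n_B) / ((n_A+n_B)^2 * (n_A+n_B-1)) = 14336/3840 = 3.7333.
        SD[R] = 1.9322.
Step 4: Continuity-corrected z = (R - 0.5 - E[R]) / SD[R] = (13 - 0.5 - 9.0000) / 1.9322 = 1.8114.
Step 5: Two-sided p-value via normal approximation = 2*(1 - Phi(|z|)) = 0.070076.
Step 6: alpha = 0.05. fail to reject H0.

R = 13, z = 1.8114, p = 0.070076, fail to reject H0.


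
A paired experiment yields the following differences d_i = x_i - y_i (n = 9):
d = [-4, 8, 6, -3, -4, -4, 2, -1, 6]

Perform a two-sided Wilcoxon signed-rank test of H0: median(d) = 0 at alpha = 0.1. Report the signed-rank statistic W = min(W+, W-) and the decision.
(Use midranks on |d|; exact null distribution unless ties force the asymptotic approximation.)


Step 1: Drop any zero differences (none here) and take |d_i|.
|d| = [4, 8, 6, 3, 4, 4, 2, 1, 6]
Step 2: Midrank |d_i| (ties get averaged ranks).
ranks: |4|->5, |8|->9, |6|->7.5, |3|->3, |4|->5, |4|->5, |2|->2, |1|->1, |6|->7.5
Step 3: Attach original signs; sum ranks with positive sign and with negative sign.
W+ = 9 + 7.5 + 2 + 7.5 = 26
W- = 5 + 3 + 5 + 5 + 1 = 19
(Check: W+ + W- = 45 should equal n(n+1)/2 = 45.)
Step 4: Test statistic W = min(W+, W-) = 19.
Step 5: Ties in |d|, so use the tie-corrected normal approximation.
        E[W] = n(n+1)/4 = 9*10/4 = 22.5.
        Tie groups: |d|=4 (t=3), |d|=6 (t=2); sum(t^3 - t) = 30.
        Var[W] = n(n+1)(2n+1)/24 - sum(t^3-t)/48 = 1710/24 - 30/48 = 70.625.
        z = (W - E[W]) / sqrt(Var[W]) = (19 - 22.5) / 8.4039 = -0.4165.
        Two-sided p = 2*Phi(z) = 0.677063.
Step 6: alpha = 0.1. fail to reject H0.

W+ = 26, W- = 19, W = min = 19, p = 0.677063, fail to reject H0.


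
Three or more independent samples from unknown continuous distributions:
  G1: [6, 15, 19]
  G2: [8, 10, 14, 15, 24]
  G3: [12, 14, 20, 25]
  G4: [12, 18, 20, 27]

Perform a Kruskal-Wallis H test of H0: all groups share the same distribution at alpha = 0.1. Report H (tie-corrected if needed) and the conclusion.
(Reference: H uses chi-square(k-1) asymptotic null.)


Step 1: Combine all N = 16 observations and assign midranks.
sorted (value, group, rank): (6,G1,1), (8,G2,2), (10,G2,3), (12,G3,4.5), (12,G4,4.5), (14,G2,6.5), (14,G3,6.5), (15,G1,8.5), (15,G2,8.5), (18,G4,10), (19,G1,11), (20,G3,12.5), (20,G4,12.5), (24,G2,14), (25,G3,15), (27,G4,16)
Step 2: Sum ranks within each group.
R_1 = 20.5 (n_1 = 3)
R_2 = 34 (n_2 = 5)
R_3 = 38.5 (n_3 = 4)
R_4 = 43 (n_4 = 4)
Step 3: H = 12/(N(N+1)) * sum(R_i^2/n_i) - 3(N+1)
     = 12/(16*17) * (20.5^2/3 + 34^2/5 + 38.5^2/4 + 43^2/4) - 3*17
     = 0.044118 * 1204.1 - 51
     = 2.121875.
Step 4: Ties present; correction factor C = 1 - 24/(16^3 - 16) = 0.994118. Corrected H = 2.121875 / 0.994118 = 2.134430.
Step 5: Under H0, H ~ chi^2(3); p-value = 0.544979.
Step 6: alpha = 0.1. fail to reject H0.

H = 2.1344, df = 3, p = 0.544979, fail to reject H0.


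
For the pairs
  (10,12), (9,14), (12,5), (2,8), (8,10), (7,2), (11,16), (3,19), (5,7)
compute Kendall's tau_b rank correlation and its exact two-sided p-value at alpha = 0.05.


Step 1: Enumerate the 36 unordered pairs (i,j) with i<j and classify each by sign(x_j-x_i) * sign(y_j-y_i).
  (1,2):dx=-1,dy=+2->D; (1,3):dx=+2,dy=-7->D; (1,4):dx=-8,dy=-4->C; (1,5):dx=-2,dy=-2->C
  (1,6):dx=-3,dy=-10->C; (1,7):dx=+1,dy=+4->C; (1,8):dx=-7,dy=+7->D; (1,9):dx=-5,dy=-5->C
  (2,3):dx=+3,dy=-9->D; (2,4):dx=-7,dy=-6->C; (2,5):dx=-1,dy=-4->C; (2,6):dx=-2,dy=-12->C
  (2,7):dx=+2,dy=+2->C; (2,8):dx=-6,dy=+5->D; (2,9):dx=-4,dy=-7->C; (3,4):dx=-10,dy=+3->D
  (3,5):dx=-4,dy=+5->D; (3,6):dx=-5,dy=-3->C; (3,7):dx=-1,dy=+11->D; (3,8):dx=-9,dy=+14->D
  (3,9):dx=-7,dy=+2->D; (4,5):dx=+6,dy=+2->C; (4,6):dx=+5,dy=-6->D; (4,7):dx=+9,dy=+8->C
  (4,8):dx=+1,dy=+11->C; (4,9):dx=+3,dy=-1->D; (5,6):dx=-1,dy=-8->C; (5,7):dx=+3,dy=+6->C
  (5,8):dx=-5,dy=+9->D; (5,9):dx=-3,dy=-3->C; (6,7):dx=+4,dy=+14->C; (6,8):dx=-4,dy=+17->D
  (6,9):dx=-2,dy=+5->D; (7,8):dx=-8,dy=+3->D; (7,9):dx=-6,dy=-9->C; (8,9):dx=+2,dy=-12->D
Step 2: C = 19, D = 17, total pairs = 36.
Step 3: tau = (C - D)/(n(n-1)/2) = (19 - 17)/36 = 0.055556.
Step 4: Exact two-sided p-value (enumerate n! = 362880 permutations of y under H0): p = 0.919455.
Step 5: alpha = 0.05. fail to reject H0.

tau_b = 0.0556 (C=19, D=17), p = 0.919455, fail to reject H0.


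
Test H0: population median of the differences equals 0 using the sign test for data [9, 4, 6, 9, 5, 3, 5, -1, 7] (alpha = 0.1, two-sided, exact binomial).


Step 1: Discard zero differences. Original n = 9; n_eff = number of nonzero differences = 9.
Nonzero differences (with sign): +9, +4, +6, +9, +5, +3, +5, -1, +7
Step 2: Count signs: positive = 8, negative = 1.
Step 3: Under H0: P(positive) = 0.5, so the number of positives S ~ Bin(9, 0.5).
Step 4: Two-sided exact p-value = sum of Bin(9,0.5) probabilities at or below the observed probability = 0.039062.
Step 5: alpha = 0.1. reject H0.

n_eff = 9, pos = 8, neg = 1, p = 0.039062, reject H0.


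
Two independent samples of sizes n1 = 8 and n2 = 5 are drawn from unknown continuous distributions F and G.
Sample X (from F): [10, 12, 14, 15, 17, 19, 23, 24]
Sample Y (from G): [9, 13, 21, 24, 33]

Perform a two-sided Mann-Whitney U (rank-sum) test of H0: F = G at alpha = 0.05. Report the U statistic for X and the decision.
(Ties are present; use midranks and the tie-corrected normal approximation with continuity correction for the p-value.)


Step 1: Combine and sort all 13 observations; assign midranks.
sorted (value, group): (9,Y), (10,X), (12,X), (13,Y), (14,X), (15,X), (17,X), (19,X), (21,Y), (23,X), (24,X), (24,Y), (33,Y)
ranks: 9->1, 10->2, 12->3, 13->4, 14->5, 15->6, 17->7, 19->8, 21->9, 23->10, 24->11.5, 24->11.5, 33->13
Step 2: Rank sum for X: R1 = 2 + 3 + 5 + 6 + 7 + 8 + 10 + 11.5 = 52.5.
Step 3: U_X = R1 - n1(n1+1)/2 = 52.5 - 8*9/2 = 52.5 - 36 = 16.5.
       U_Y = n1*n2 - U_X = 40 - 16.5 = 23.5.
Step 4: Ties are present, so use the tie-corrected normal approximation (with continuity correction) for the p-value.
Step 5: p-value = 0.660111; compare to alpha = 0.05. fail to reject H0.

U_X = 16.5, p = 0.660111, fail to reject H0 at alpha = 0.05.


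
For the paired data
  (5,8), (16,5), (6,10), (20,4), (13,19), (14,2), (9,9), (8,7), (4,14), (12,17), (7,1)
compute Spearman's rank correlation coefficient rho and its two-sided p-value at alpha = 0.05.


Step 1: Rank x and y separately (midranks; no ties here).
rank(x): 5->2, 16->10, 6->3, 20->11, 13->8, 14->9, 9->6, 8->5, 4->1, 12->7, 7->4
rank(y): 8->6, 5->4, 10->8, 4->3, 19->11, 2->2, 9->7, 7->5, 14->9, 17->10, 1->1
Step 2: d_i = R_x(i) - R_y(i); compute d_i^2.
  (2-6)^2=16, (10-4)^2=36, (3-8)^2=25, (11-3)^2=64, (8-11)^2=9, (9-2)^2=49, (6-7)^2=1, (5-5)^2=0, (1-9)^2=64, (7-10)^2=9, (4-1)^2=9
sum(d^2) = 282.
Step 3: rho = 1 - 6*282 / (11*(11^2 - 1)) = 1 - 1692/1320 = -0.281818.
Step 4: Under H0, t = rho * sqrt((n-2)/(1-rho^2)) = -0.8812 ~ t(9).
Step 5: Two-sided p-value from the t-distribution with 9 df = 0.401145.
Step 6: alpha = 0.05. fail to reject H0.

rho = -0.2818, p = 0.401145, fail to reject H0 at alpha = 0.05.


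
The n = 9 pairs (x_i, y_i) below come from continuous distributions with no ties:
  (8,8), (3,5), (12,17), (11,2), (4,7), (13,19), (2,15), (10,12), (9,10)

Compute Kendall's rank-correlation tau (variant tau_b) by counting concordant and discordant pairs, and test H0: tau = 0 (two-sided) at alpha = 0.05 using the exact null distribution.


Step 1: Enumerate the 36 unordered pairs (i,j) with i<j and classify each by sign(x_j-x_i) * sign(y_j-y_i).
  (1,2):dx=-5,dy=-3->C; (1,3):dx=+4,dy=+9->C; (1,4):dx=+3,dy=-6->D; (1,5):dx=-4,dy=-1->C
  (1,6):dx=+5,dy=+11->C; (1,7):dx=-6,dy=+7->D; (1,8):dx=+2,dy=+4->C; (1,9):dx=+1,dy=+2->C
  (2,3):dx=+9,dy=+12->C; (2,4):dx=+8,dy=-3->D; (2,5):dx=+1,dy=+2->C; (2,6):dx=+10,dy=+14->C
  (2,7):dx=-1,dy=+10->D; (2,8):dx=+7,dy=+7->C; (2,9):dx=+6,dy=+5->C; (3,4):dx=-1,dy=-15->C
  (3,5):dx=-8,dy=-10->C; (3,6):dx=+1,dy=+2->C; (3,7):dx=-10,dy=-2->C; (3,8):dx=-2,dy=-5->C
  (3,9):dx=-3,dy=-7->C; (4,5):dx=-7,dy=+5->D; (4,6):dx=+2,dy=+17->C; (4,7):dx=-9,dy=+13->D
  (4,8):dx=-1,dy=+10->D; (4,9):dx=-2,dy=+8->D; (5,6):dx=+9,dy=+12->C; (5,7):dx=-2,dy=+8->D
  (5,8):dx=+6,dy=+5->C; (5,9):dx=+5,dy=+3->C; (6,7):dx=-11,dy=-4->C; (6,8):dx=-3,dy=-7->C
  (6,9):dx=-4,dy=-9->C; (7,8):dx=+8,dy=-3->D; (7,9):dx=+7,dy=-5->D; (8,9):dx=-1,dy=-2->C
Step 2: C = 25, D = 11, total pairs = 36.
Step 3: tau = (C - D)/(n(n-1)/2) = (25 - 11)/36 = 0.388889.
Step 4: Exact two-sided p-value (enumerate n! = 362880 permutations of y under H0): p = 0.180181.
Step 5: alpha = 0.05. fail to reject H0.

tau_b = 0.3889 (C=25, D=11), p = 0.180181, fail to reject H0.
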